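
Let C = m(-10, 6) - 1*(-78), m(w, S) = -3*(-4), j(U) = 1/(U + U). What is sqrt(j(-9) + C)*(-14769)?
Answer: -4923*sqrt(3238)/2 ≈ -1.4007e+5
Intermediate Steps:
j(U) = 1/(2*U)
m(w, S) = 12 (m(w, S) = -1*(-12) = 12)
C = 90 (C = 12 - 1*(-78) = 12 + 78 = 90)
sqrt(j(-9) + C)*(-14769) = sqrt((1/2)/(-9) + 90)*(-14769) = sqrt((1/2)*(-1/9) + 90)*(-14769) = sqrt(-1/18 + 90)*(-14769) = sqrt(1619/18)*(-14769) = (sqrt(3238)/6)*(-14769) = -4923*sqrt(3238)/2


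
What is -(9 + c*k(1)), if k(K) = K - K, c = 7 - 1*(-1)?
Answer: -9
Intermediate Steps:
c = 8 (c = 7 + 1 = 8)
k(K) = 0
-(9 + c*k(1)) = -(9 + 8*0) = -(9 + 0) = -1*9 = -9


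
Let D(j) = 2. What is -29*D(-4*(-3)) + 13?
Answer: -45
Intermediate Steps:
-29*D(-4*(-3)) + 13 = -29*2 + 13 = -58 + 13 = -45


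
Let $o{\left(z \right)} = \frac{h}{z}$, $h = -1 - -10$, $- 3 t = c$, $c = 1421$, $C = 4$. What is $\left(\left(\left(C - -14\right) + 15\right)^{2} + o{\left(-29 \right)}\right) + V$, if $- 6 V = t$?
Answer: $\frac{609505}{522} \approx 1167.6$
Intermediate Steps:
$t = - \frac{1421}{3}$ ($t = \left(- \frac{1}{3}\right) 1421 = - \frac{1421}{3} \approx -473.67$)
$h = 9$ ($h = -1 + 10 = 9$)
$V = \frac{1421}{18}$ ($V = \left(- \frac{1}{6}\right) \left(- \frac{1421}{3}\right) = \frac{1421}{18} \approx 78.944$)
$o{\left(z \right)} = \frac{9}{z}$
$\left(\left(\left(C - -14\right) + 15\right)^{2} + o{\left(-29 \right)}\right) + V = \left(\left(\left(4 - -14\right) + 15\right)^{2} + \frac{9}{-29}\right) + \frac{1421}{18} = \left(\left(\left(4 + 14\right) + 15\right)^{2} + 9 \left(- \frac{1}{29}\right)\right) + \frac{1421}{18} = \left(\left(18 + 15\right)^{2} - \frac{9}{29}\right) + \frac{1421}{18} = \left(33^{2} - \frac{9}{29}\right) + \frac{1421}{18} = \left(1089 - \frac{9}{29}\right) + \frac{1421}{18} = \frac{31572}{29} + \frac{1421}{18} = \frac{609505}{522}$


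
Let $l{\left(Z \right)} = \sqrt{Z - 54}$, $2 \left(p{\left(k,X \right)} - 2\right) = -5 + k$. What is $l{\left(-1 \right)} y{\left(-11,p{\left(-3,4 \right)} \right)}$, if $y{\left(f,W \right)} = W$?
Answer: $- 2 i \sqrt{55} \approx - 14.832 i$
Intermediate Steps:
$p{\left(k,X \right)} = - \frac{1}{2} + \frac{k}{2}$ ($p{\left(k,X \right)} = 2 + \frac{-5 + k}{2} = 2 + \left(- \frac{5}{2} + \frac{k}{2}\right) = - \frac{1}{2} + \frac{k}{2}$)
$l{\left(Z \right)} = \sqrt{-54 + Z}$
$l{\left(-1 \right)} y{\left(-11,p{\left(-3,4 \right)} \right)} = \sqrt{-54 - 1} \left(- \frac{1}{2} + \frac{1}{2} \left(-3\right)\right) = \sqrt{-55} \left(- \frac{1}{2} - \frac{3}{2}\right) = i \sqrt{55} \left(-2\right) = - 2 i \sqrt{55}$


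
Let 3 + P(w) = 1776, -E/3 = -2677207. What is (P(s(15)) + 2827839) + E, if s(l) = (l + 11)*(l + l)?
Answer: 10861233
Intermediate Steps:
E = 8031621 (E = -3*(-2677207) = 8031621)
s(l) = 2*l*(11 + l) (s(l) = (11 + l)*(2*l) = 2*l*(11 + l))
P(w) = 1773 (P(w) = -3 + 1776 = 1773)
(P(s(15)) + 2827839) + E = (1773 + 2827839) + 8031621 = 2829612 + 8031621 = 10861233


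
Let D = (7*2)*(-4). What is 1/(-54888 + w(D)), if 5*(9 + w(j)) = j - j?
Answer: -1/54897 ≈ -1.8216e-5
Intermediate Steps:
D = -56 (D = 14*(-4) = -56)
w(j) = -9 (w(j) = -9 + (j - j)/5 = -9 + (⅕)*0 = -9 + 0 = -9)
1/(-54888 + w(D)) = 1/(-54888 - 9) = 1/(-54897) = -1/54897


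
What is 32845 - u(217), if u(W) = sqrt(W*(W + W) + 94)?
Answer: 32845 - 8*sqrt(1473) ≈ 32538.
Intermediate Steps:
u(W) = sqrt(94 + 2*W**2) (u(W) = sqrt(W*(2*W) + 94) = sqrt(2*W**2 + 94) = sqrt(94 + 2*W**2))
32845 - u(217) = 32845 - sqrt(94 + 2*217**2) = 32845 - sqrt(94 + 2*47089) = 32845 - sqrt(94 + 94178) = 32845 - sqrt(94272) = 32845 - 8*sqrt(1473)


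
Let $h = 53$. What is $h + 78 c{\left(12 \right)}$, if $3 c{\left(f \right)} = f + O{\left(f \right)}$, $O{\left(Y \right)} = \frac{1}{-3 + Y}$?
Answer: $\frac{3311}{9} \approx 367.89$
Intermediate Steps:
$c{\left(f \right)} = \frac{f}{3} + \frac{1}{3 \left(-3 + f\right)}$ ($c{\left(f \right)} = \frac{f + \frac{1}{-3 + f}}{3} = \frac{f}{3} + \frac{1}{3 \left(-3 + f\right)}$)
$h + 78 c{\left(12 \right)} = 53 + 78 \frac{1 + 12 \left(-3 + 12\right)}{3 \left(-3 + 12\right)} = 53 + 78 \frac{1 + 12 \cdot 9}{3 \cdot 9} = 53 + 78 \cdot \frac{1}{3} \cdot \frac{1}{9} \left(1 + 108\right) = 53 + 78 \cdot \frac{1}{3} \cdot \frac{1}{9} \cdot 109 = 53 + 78 \cdot \frac{109}{27} = 53 + \frac{2834}{9} = \frac{3311}{9}$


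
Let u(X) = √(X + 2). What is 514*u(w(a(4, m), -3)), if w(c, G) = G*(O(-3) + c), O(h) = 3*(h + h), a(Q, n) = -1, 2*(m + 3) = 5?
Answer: 514*√59 ≈ 3948.1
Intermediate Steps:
m = -½ (m = -3 + (½)*5 = -3 + 5/2 = -½ ≈ -0.50000)
O(h) = 6*h (O(h) = 3*(2*h) = 6*h)
w(c, G) = G*(-18 + c) (w(c, G) = G*(6*(-3) + c) = G*(-18 + c))
u(X) = √(2 + X)
514*u(w(a(4, m), -3)) = 514*√(2 - 3*(-18 - 1)) = 514*√(2 - 3*(-19)) = 514*√(2 + 57) = 514*√59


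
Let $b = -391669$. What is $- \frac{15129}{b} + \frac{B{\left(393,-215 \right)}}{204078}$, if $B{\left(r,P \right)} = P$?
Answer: $\frac{69843889}{1858861074} \approx 0.037573$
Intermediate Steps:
$- \frac{15129}{b} + \frac{B{\left(393,-215 \right)}}{204078} = - \frac{15129}{-391669} - \frac{215}{204078} = \left(-15129\right) \left(- \frac{1}{391669}\right) - \frac{5}{4746} = \frac{15129}{391669} - \frac{5}{4746} = \frac{69843889}{1858861074}$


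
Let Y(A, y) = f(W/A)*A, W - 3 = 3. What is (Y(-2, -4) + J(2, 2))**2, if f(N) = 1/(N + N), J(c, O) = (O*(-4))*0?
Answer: 1/9 ≈ 0.11111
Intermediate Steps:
W = 6 (W = 3 + 3 = 6)
J(c, O) = 0 (J(c, O) = -4*O*0 = 0)
f(N) = 1/(2*N)
Y(A, y) = A**2/12 (Y(A, y) = (1/(2*((6/A))))*A = ((A/6)/2)*A = (A/12)*A = A**2/12)
(Y(-2, -4) + J(2, 2))**2 = ((1/12)*(-2)**2 + 0)**2 = ((1/12)*4 + 0)**2 = (1/3 + 0)**2 = (1/3)**2 = 1/9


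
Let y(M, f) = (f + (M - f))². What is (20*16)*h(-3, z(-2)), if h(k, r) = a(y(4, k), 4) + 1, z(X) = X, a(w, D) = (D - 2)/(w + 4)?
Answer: 352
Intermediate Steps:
y(M, f) = M²
a(w, D) = (-2 + D)/(4 + w)
h(k, r) = 11/10 (h(k, r) = (-2 + 4)/(4 + 4²) + 1 = 2/(4 + 16) + 1 = 2/20 + 1 = (1/20)*2 + 1 = ⅒ + 1 = 11/10)
(20*16)*h(-3, z(-2)) = (20*16)*(11/10) = 320*(11/10) = 352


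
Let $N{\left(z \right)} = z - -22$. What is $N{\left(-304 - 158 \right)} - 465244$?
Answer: $-465684$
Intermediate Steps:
$N{\left(z \right)} = 22 + z$ ($N{\left(z \right)} = z + 22 = 22 + z$)
$N{\left(-304 - 158 \right)} - 465244 = \left(22 - 462\right) - 465244 = -440 - 465244 = -465684$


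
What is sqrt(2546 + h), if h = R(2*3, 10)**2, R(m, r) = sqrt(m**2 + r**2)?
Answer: 3*sqrt(298) ≈ 51.788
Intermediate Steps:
h = 136 (h = (sqrt((2*3)**2 + 10**2))**2 = (sqrt(6**2 + 100))**2 = (sqrt(36 + 100))**2 = (sqrt(136))**2 = (2*sqrt(34))**2 = 136)
sqrt(2546 + h) = sqrt(2546 + 136) = sqrt(2682) = 3*sqrt(298)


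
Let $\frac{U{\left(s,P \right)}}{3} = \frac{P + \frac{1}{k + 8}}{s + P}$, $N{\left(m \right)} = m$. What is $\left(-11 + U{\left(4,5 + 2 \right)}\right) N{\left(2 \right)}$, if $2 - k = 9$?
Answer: $- \frac{194}{11} \approx -17.636$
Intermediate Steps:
$k = -7$ ($k = 2 - 9 = -7$)
$U{\left(s,P \right)} = \frac{3 \left(1 + P\right)}{P + s}$ ($U{\left(s,P \right)} = 3 \frac{P + \frac{1}{-7 + 8}}{s + P} = 3 \frac{P + 1^{-1}}{P + s} = 3 \frac{P + 1}{P + s} = 3 \frac{1 + P}{P + s} = \frac{3 \left(1 + P\right)}{P + s}$)
$\left(-11 + U{\left(4,5 + 2 \right)}\right) N{\left(2 \right)} = \left(-11 + \frac{3 \left(1 + \left(5 + 2\right)\right)}{\left(5 + 2\right) + 4}\right) 2 = \left(-11 + \frac{3 \left(1 + 7\right)}{7 + 4}\right) 2 = \left(-11 + 3 \cdot \frac{1}{11} \cdot 8\right) 2 = \left(-11 + \frac{24}{11}\right) 2 = \left(- \frac{97}{11}\right) 2 = - \frac{194}{11}$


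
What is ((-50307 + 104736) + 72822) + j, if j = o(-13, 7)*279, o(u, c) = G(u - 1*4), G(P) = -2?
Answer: 126693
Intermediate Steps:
o(u, c) = -2
j = -558 (j = -2*279 = -558)
((-50307 + 104736) + 72822) + j = ((-50307 + 104736) + 72822) - 558 = (54429 + 72822) - 558 = 127251 - 558 = 126693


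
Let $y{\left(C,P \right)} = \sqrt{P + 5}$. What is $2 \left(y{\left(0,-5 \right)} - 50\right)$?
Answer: $-100$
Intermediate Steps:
$y{\left(C,P \right)} = \sqrt{5 + P}$
$2 \left(y{\left(0,-5 \right)} - 50\right) = 2 \left(\sqrt{5 - 5} - 50\right) = 2 \left(\sqrt{0} - 50\right) = 2 \left(0 - 50\right) = 2 \left(-50\right) = -100$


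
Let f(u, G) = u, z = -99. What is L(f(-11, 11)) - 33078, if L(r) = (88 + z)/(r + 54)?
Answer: -1422365/43 ≈ -33078.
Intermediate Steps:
L(r) = -11/(54 + r) (L(r) = (88 - 99)/(r + 54) = -11/(54 + r))
L(f(-11, 11)) - 33078 = -11/(54 - 11) - 33078 = -11/43 - 33078 = -1422365/43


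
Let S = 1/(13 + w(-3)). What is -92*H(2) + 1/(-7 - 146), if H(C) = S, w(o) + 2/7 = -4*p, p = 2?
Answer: -32855/1683 ≈ -19.522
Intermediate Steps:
w(o) = -58/7 (w(o) = -2/7 - 4*2 = -2/7 - 8 = -58/7)
S = 7/33 (S = 1/(13 - 58/7) = 1/(33/7) = 7/33 ≈ 0.21212)
H(C) = 7/33
-92*H(2) + 1/(-7 - 146) = -92*7/33 + 1/(-7 - 146) = -644/33 + 1/(-153) = -644/33 - 1/153 = -32855/1683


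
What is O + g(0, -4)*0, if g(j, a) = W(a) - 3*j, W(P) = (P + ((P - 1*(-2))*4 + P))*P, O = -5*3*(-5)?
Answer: 75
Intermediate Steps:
O = 75 (O = -15*(-5) = 75)
W(P) = P*(8 + 6*P) (W(P) = (P + ((P + 2)*4 + P))*P = (P + ((2 + P)*4 + P))*P = (P + ((8 + 4*P) + P))*P = (P + (8 + 5*P))*P = (8 + 6*P)*P = P*(8 + 6*P))
g(j, a) = -3*j + 2*a*(4 + 3*a) (g(j, a) = 2*a*(4 + 3*a) - 3*j = -3*j + 2*a*(4 + 3*a))
O + g(0, -4)*0 = 75 + (-3*0 + 2*(-4)*(4 + 3*(-4)))*0 = 75 + (0 + 2*(-4)*(4 - 12))*0 = 75 + (0 + 2*(-4)*(-8))*0 = 75 + (0 + 64)*0 = 75 + 64*0 = 75 + 0 = 75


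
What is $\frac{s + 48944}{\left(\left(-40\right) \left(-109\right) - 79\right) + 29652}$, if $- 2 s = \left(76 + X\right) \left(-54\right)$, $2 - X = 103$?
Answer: $\frac{48269}{33933} \approx 1.4225$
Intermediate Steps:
$X = -101$ ($X = 2 - 103 = -101$)
$s = -675$ ($s = - \frac{\left(76 - 101\right) \left(-54\right)}{2} = - \frac{\left(-25\right) \left(-54\right)}{2} = \left(- \frac{1}{2}\right) 1350 = -675$)
$\frac{s + 48944}{\left(\left(-40\right) \left(-109\right) - 79\right) + 29652} = \frac{-675 + 48944}{\left(\left(-40\right) \left(-109\right) - 79\right) + 29652} = \frac{48269}{\left(4360 - 79\right) + 29652} = \frac{48269}{4281 + 29652} = \frac{48269}{33933}$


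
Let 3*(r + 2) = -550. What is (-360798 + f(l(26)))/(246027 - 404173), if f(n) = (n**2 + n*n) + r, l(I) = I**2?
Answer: -829453/237219 ≈ -3.4966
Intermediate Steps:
r = -556/3 (r = -2 + (1/3)*(-550) = -2 - 550/3 = -556/3 ≈ -185.33)
f(n) = -556/3 + 2*n**2 (f(n) = (n**2 + n*n) - 556/3 = (n**2 + n**2) - 556/3 = 2*n**2 - 556/3 = -556/3 + 2*n**2)
(-360798 + f(l(26)))/(246027 - 404173) = (-360798 + (-556/3 + 2*(26**2)**2))/(246027 - 404173) = (-360798 + (-556/3 + 2*676**2))/(-158146) = (-360798 + (-556/3 + 2*456976))*(-1/158146) = (-360798 + (-556/3 + 913952))*(-1/158146) = (-360798 + 2741300/3)*(-1/158146) = (1658906/3)*(-1/158146) = -829453/237219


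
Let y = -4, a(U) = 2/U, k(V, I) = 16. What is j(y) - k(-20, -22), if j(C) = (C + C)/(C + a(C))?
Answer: -128/9 ≈ -14.222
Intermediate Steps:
j(C) = 2*C/(C + 2/C) (j(C) = (C + C)/(C + 2/C) = (2*C)/(C + 2/C) = 2*C/(C + 2/C))
j(y) - k(-20, -22) = 2*(-4)²/(2 + (-4)²) - 1*16 = 2*16/(2 + 16) - 16 = 2*16/18 - 16 = 2*16*(1/18) - 16 = 16/9 - 16 = -128/9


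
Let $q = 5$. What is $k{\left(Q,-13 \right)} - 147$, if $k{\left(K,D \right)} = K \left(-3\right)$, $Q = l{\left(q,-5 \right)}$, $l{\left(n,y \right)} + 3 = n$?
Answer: $-153$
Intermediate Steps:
$l{\left(n,y \right)} = -3 + n$
$Q = 2$ ($Q = -3 + 5 = 2$)
$k{\left(K,D \right)} = - 3 K$
$k{\left(Q,-13 \right)} - 147 = \left(-3\right) 2 - 147 = -6 - 147 = -153$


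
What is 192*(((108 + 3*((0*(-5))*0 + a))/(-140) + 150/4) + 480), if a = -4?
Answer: 3472992/35 ≈ 99228.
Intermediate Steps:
192*(((108 + 3*((0*(-5))*0 + a))/(-140) + 150/4) + 480) = 192*(((108 + 3*((0*(-5))*0 - 4))/(-140) + 150/4) + 480) = 192*(((108 + 3*(0*0 - 4))*(-1/140) + 150*(¼)) + 480) = 192*(((108 + 3*(0 - 4))*(-1/140) + 75/2) + 480) = 192*(((108 + 3*(-4))*(-1/140) + 75/2) + 480) = 192*(((108 - 12)*(-1/140) + 75/2) + 480) = 192*((96*(-1/140) + 75/2) + 480) = 192*((-24/35 + 75/2) + 480) = 192*(2577/70 + 480) = 192*(36177/70) = 3472992/35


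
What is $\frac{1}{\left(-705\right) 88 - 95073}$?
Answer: $- \frac{1}{157113} \approx -6.3648 \cdot 10^{-6}$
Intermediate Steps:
$\frac{1}{\left(-705\right) 88 - 95073} = \frac{1}{-62040 - 95073} = \frac{1}{-157113} = - \frac{1}{157113}$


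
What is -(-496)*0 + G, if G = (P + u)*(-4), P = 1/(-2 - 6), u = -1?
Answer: 9/2 ≈ 4.5000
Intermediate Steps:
P = -⅛ (P = 1/(-8) = -⅛ ≈ -0.12500)
G = 9/2 (G = (-⅛ - 1)*(-4) = -9/8*(-4) = 9/2 ≈ 4.5000)
-(-496)*0 + G = -(-496)*0 + 9/2 = -62*0 + 9/2 = 0 + 9/2 = 9/2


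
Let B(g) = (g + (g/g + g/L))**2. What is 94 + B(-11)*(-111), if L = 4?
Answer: -287207/16 ≈ -17950.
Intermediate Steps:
B(g) = (1 + 5*g/4)**2 (B(g) = (g + (g/g + g/4))**2 = (g + (1 + g*(1/4)))**2 = (g + (1 + g/4))**2 = (1 + 5*g/4)**2)
94 + B(-11)*(-111) = 94 + ((4 + 5*(-11))**2/16)*(-111) = 94 + ((4 - 55)**2/16)*(-111) = 94 + ((1/16)*(-51)**2)*(-111) = 94 + ((1/16)*2601)*(-111) = 94 + (2601/16)*(-111) = 94 - 288711/16 = -287207/16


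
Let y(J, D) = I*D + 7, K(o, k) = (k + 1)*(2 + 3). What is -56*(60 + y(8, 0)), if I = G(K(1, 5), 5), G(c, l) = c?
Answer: -3752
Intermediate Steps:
K(o, k) = 5 + 5*k (K(o, k) = (1 + k)*5 = 5 + 5*k)
I = 30 (I = 5 + 5*5 = 5 + 25 = 30)
y(J, D) = 7 + 30*D (y(J, D) = 30*D + 7 = 7 + 30*D)
-56*(60 + y(8, 0)) = -56*(60 + (7 + 30*0)) = -56*(60 + (7 + 0)) = -56*(60 + 7) = -56*67 = -3752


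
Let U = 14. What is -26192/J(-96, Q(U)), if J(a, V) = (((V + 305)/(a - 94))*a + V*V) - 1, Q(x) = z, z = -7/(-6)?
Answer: -89576640/530291 ≈ -168.92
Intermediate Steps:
z = 7/6 (z = -7*(-⅙) = 7/6 ≈ 1.1667)
Q(x) = 7/6
J(a, V) = -1 + V² + a*(305 + V)/(-94 + a) (J(a, V) = (((305 + V)/(-94 + a))*a + V²) - 1 = (a*(305 + V)/(-94 + a) + V²) - 1 = (V² + a*(305 + V)/(-94 + a)) - 1 = -1 + V² + a*(305 + V)/(-94 + a))
-26192/J(-96, Q(U)) = -26192*(-94 - 96)/(94 - 94*(7/6)² + 304*(-96) + (7/6)*(-96) - 96*(7/6)²) = -26192*(-190/(94 - 94*49/36 - 29184 - 112 - 96*49/36)) = -26192*(-190/(94 - 2303/18 - 29184 - 112 - 392/3)) = -26192/((-1/190*(-530291/18))) = -26192/530291/3420 = -26192*3420/530291 = -89576640/530291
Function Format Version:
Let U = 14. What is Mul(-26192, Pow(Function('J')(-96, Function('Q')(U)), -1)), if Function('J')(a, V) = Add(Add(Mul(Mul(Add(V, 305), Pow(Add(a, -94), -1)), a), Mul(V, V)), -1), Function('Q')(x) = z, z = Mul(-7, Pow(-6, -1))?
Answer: Rational(-89576640, 530291) ≈ -168.92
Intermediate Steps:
z = Rational(7, 6) (z = Mul(-7, Rational(-1, 6)) = Rational(7, 6) ≈ 1.1667)
Function('Q')(x) = Rational(7, 6)
Function('J')(a, V) = Add(-1, Pow(V, 2), Mul(a, Pow(Add(-94, a), -1), Add(305, V))) (Function('J')(a, V) = Add(Add(Mul(Mul(Add(305, V), Pow(Add(-94, a), -1)), a), Pow(V, 2)), -1) = Add(Add(Mul(Mul(Pow(Add(-94, a), -1), Add(305, V)), a), Pow(V, 2)), -1) = Add(Add(Mul(a, Pow(Add(-94, a), -1), Add(305, V)), Pow(V, 2)), -1) = Add(Add(Pow(V, 2), Mul(a, Pow(Add(-94, a), -1), Add(305, V))), -1) = Add(-1, Pow(V, 2), Mul(a, Pow(Add(-94, a), -1), Add(305, V))))
Mul(-26192, Pow(Function('J')(-96, Function('Q')(U)), -1)) = Mul(-26192, Pow(Mul(Pow(Add(-94, -96), -1), Add(94, Mul(-94, Pow(Rational(7, 6), 2)), Mul(304, -96), Mul(Rational(7, 6), -96), Mul(-96, Pow(Rational(7, 6), 2)))), -1)) = Mul(-26192, Pow(Mul(Pow(-190, -1), Add(94, Mul(-94, Rational(49, 36)), -29184, -112, Mul(-96, Rational(49, 36)))), -1)) = Mul(-26192, Pow(Mul(Rational(-1, 190), Add(94, Rational(-2303, 18), -29184, -112, Rational(-392, 3))), -1)) = Mul(-26192, Pow(Mul(Rational(-1, 190), Rational(-530291, 18)), -1)) = Mul(-26192, Pow(Rational(530291, 3420), -1)) = Mul(-26192, Rational(3420, 530291)) = Rational(-89576640, 530291)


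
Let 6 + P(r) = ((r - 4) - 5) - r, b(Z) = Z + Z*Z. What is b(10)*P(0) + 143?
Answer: -1507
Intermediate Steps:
b(Z) = Z + Z²
P(r) = -15 (P(r) = -6 + (((r - 4) - 5) - r) = -6 + (((-4 + r) - 5) - r) = -6 + ((-9 + r) - r) = -6 - 9 = -15)
b(10)*P(0) + 143 = (10*(1 + 10))*(-15) + 143 = (10*11)*(-15) + 143 = 110*(-15) + 143 = -1650 + 143 = -1507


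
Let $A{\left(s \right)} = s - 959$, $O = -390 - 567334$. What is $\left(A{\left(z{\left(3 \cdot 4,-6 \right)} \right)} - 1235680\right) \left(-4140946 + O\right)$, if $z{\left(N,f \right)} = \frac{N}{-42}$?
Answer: $\frac{40760484138250}{7} \approx 5.8229 \cdot 10^{12}$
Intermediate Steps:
$O = -567724$ ($O = -390 - 567334 = -567724$)
$z{\left(N,f \right)} = - \frac{N}{42}$ ($z{\left(N,f \right)} = N \left(- \frac{1}{42}\right) = - \frac{N}{42}$)
$A{\left(s \right)} = -959 + s$
$\left(A{\left(z{\left(3 \cdot 4,-6 \right)} \right)} - 1235680\right) \left(-4140946 + O\right) = \left(\left(-959 - \frac{3 \cdot 4}{42}\right) - 1235680\right) \left(-4140946 - 567724\right) = \left(\left(-959 - \frac{2}{7}\right) - 1235680\right) \left(-4708670\right) = \left(- \frac{6715}{7} - 1235680\right) \left(-4708670\right) = \left(- \frac{8656475}{7}\right) \left(-4708670\right) = \frac{40760484138250}{7}$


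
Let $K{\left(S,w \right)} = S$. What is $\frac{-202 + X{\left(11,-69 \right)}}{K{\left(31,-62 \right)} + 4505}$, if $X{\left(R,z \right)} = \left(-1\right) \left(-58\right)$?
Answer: $- \frac{2}{63} \approx -0.031746$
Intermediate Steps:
$X{\left(R,z \right)} = 58$
$\frac{-202 + X{\left(11,-69 \right)}}{K{\left(31,-62 \right)} + 4505} = \frac{-202 + 58}{31 + 4505} = - \frac{144}{4536} = \left(-144\right) \frac{1}{4536} = - \frac{2}{63}$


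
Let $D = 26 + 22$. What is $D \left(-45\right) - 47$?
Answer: $-2207$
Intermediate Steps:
$D = 48$
$D \left(-45\right) - 47 = 48 \left(-45\right) - 47 = -2160 - 47 = -2207$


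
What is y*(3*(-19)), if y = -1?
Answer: 57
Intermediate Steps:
y*(3*(-19)) = -3*(-19) = -1*(-57) = 57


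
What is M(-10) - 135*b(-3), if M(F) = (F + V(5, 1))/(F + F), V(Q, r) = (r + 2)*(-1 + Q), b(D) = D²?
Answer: -12151/10 ≈ -1215.1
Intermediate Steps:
V(Q, r) = (-1 + Q)*(2 + r) (V(Q, r) = (2 + r)*(-1 + Q) = (-1 + Q)*(2 + r))
M(F) = (12 + F)/(2*F) (M(F) = (F + (-2 - 1*1 + 2*5 + 5*1))/(F + F) = (F + (-2 - 1 + 10 + 5))/((2*F)) = (F + 12)*(1/(2*F)) = (12 + F)*(1/(2*F)) = (12 + F)/(2*F))
M(-10) - 135*b(-3) = (½)*(12 - 10)/(-10) - 135*(-3)² = (½)*(-⅒)*2 - 135*9 = -⅒ - 1215 = -12151/10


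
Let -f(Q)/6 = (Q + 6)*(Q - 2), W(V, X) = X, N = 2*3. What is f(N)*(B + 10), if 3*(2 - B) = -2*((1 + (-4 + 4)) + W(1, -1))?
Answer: -3456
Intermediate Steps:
N = 6
f(Q) = -6*(-2 + Q)*(6 + Q) (f(Q) = -6*(Q + 6)*(Q - 2) = -6*(6 + Q)*(-2 + Q) = -6*(-2 + Q)*(6 + Q))
B = 2 (B = 2 - (-2)*((1 + (-4 + 4)) - 1)/3 = 2 - (-2)*((1 + 0) - 1)/3 = 2 - (-2)*(1 - 1)/3 = 2 - (-2)*0/3 = 2 - ⅓*0 = 2 + 0 = 2)
f(N)*(B + 10) = (72 - 24*6 - 6*6²)*(2 + 10) = (72 - 144 - 6*36)*12 = (72 - 144 - 216)*12 = -288*12 = -3456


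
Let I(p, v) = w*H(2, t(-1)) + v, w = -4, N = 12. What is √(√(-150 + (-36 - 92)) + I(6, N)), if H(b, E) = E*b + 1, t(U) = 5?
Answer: √(-32 + I*√278) ≈ 1.4289 + 5.8345*I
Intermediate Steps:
H(b, E) = 1 + E*b
I(p, v) = -44 + v (I(p, v) = -4*(1 + 5*2) + v = -4*(1 + 10) + v = -4*11 + v = -44 + v)
√(√(-150 + (-36 - 92)) + I(6, N)) = √(√(-150 + (-36 - 92)) + (-44 + 12)) = √(√(-150 - 128) - 32) = √(√(-278) - 32) = √(I*√278 - 32) = √(-32 + I*√278)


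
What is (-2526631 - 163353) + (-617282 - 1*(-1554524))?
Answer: -1752742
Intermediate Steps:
(-2526631 - 163353) + (-617282 - 1*(-1554524)) = -2689984 + (-617282 + 1554524) = -2689984 + 937242 = -1752742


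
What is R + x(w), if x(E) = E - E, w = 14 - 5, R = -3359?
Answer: -3359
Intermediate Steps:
w = 9
x(E) = 0
R + x(w) = -3359 + 0 = -3359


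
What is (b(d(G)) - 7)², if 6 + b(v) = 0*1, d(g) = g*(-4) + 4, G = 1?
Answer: 169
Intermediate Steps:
d(g) = 4 - 4*g (d(g) = -4*g + 4 = 4 - 4*g)
b(v) = -6 (b(v) = -6 + 0*1 = -6 + 0 = -6)
(b(d(G)) - 7)² = (-6 - 7)² = (-13)² = 169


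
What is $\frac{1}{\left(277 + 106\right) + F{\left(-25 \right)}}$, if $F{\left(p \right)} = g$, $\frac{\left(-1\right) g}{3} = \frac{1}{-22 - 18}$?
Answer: $\frac{40}{15323} \approx 0.0026105$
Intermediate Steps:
$g = \frac{3}{40}$ ($g = - \frac{3}{-22 - 18} = - \frac{3}{-40} = \left(-3\right) \left(- \frac{1}{40}\right) = \frac{3}{40} \approx 0.075$)
$F{\left(p \right)} = \frac{3}{40}$
$\frac{1}{\left(277 + 106\right) + F{\left(-25 \right)}} = \frac{1}{\left(277 + 106\right) + \frac{3}{40}} = \frac{1}{383 + \frac{3}{40}} = \frac{1}{\frac{15323}{40}} = \frac{40}{15323}$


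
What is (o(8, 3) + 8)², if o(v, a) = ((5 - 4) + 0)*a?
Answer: 121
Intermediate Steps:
o(v, a) = a (o(v, a) = (1 + 0)*a = 1*a = a)
(o(8, 3) + 8)² = (3 + 8)² = 11² = 121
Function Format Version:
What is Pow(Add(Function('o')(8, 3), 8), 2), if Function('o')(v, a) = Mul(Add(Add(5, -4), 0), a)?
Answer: 121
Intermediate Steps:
Function('o')(v, a) = a (Function('o')(v, a) = Mul(Add(1, 0), a) = Mul(1, a) = a)
Pow(Add(Function('o')(8, 3), 8), 2) = Pow(Add(3, 8), 2) = Pow(11, 2) = 121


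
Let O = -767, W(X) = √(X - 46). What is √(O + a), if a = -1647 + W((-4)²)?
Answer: √(-2414 + I*√30) ≈ 0.0557 + 49.133*I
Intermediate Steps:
W(X) = √(-46 + X)
a = -1647 + I*√30 (a = -1647 + √(-46 + (-4)²) = -1647 + √(-46 + 16) = -1647 + √(-30) = -1647 + I*√30 ≈ -1647.0 + 5.4772*I)
√(O + a) = √(-767 + (-1647 + I*√30)) = √(-2414 + I*√30)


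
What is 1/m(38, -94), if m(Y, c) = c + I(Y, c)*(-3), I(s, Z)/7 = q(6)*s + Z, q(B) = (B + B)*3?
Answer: -1/26848 ≈ -3.7247e-5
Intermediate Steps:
q(B) = 6*B (q(B) = (2*B)*3 = 6*B)
I(s, Z) = 7*Z + 252*s (I(s, Z) = 7*((6*6)*s + Z) = 7*(36*s + Z) = 7*(Z + 36*s) = 7*Z + 252*s)
m(Y, c) = -756*Y - 20*c (m(Y, c) = c + (7*c + 252*Y)*(-3) = c + (-756*Y - 21*c) = -756*Y - 20*c)
1/m(38, -94) = 1/(-756*38 - 20*(-94)) = 1/(-28728 + 1880) = 1/(-26848) = -1/26848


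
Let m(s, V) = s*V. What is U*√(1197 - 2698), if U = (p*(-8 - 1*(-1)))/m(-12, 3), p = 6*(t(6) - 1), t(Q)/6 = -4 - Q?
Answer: -427*I*√1501/6 ≈ -2757.2*I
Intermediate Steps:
t(Q) = -24 - 6*Q (t(Q) = 6*(-4 - Q) = -24 - 6*Q)
m(s, V) = V*s
p = -366 (p = 6*((-24 - 6*6) - 1) = 6*((-24 - 36) - 1) = 6*(-60 - 1) = 6*(-61) = -366)
U = -427/6 (U = (-366*(-8 - 1*(-1)))/((3*(-12))) = -366*(-8 + 1)/(-36) = -366*(-7)*(-1/36) = 2562*(-1/36) = -427/6 ≈ -71.167)
U*√(1197 - 2698) = -427*√(1197 - 2698)/6 = -427*I*√1501/6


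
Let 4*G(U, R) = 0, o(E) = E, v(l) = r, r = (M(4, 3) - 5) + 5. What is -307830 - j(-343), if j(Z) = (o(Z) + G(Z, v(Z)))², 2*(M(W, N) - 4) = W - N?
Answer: -425479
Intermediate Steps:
M(W, N) = 4 + W/2 - N/2 (M(W, N) = 4 + (W - N)/2 = 4 + (W/2 - N/2) = 4 + W/2 - N/2)
r = 9/2 (r = ((4 + (½)*4 - ½*3) - 5) + 5 = ((4 + 2 - 3/2) - 5) + 5 = (9/2 - 5) + 5 = -½ + 5 = 9/2 ≈ 4.5000)
v(l) = 9/2
G(U, R) = 0 (G(U, R) = (¼)*0 = 0)
j(Z) = Z² (j(Z) = (Z + 0)² = Z²)
-307830 - j(-343) = -307830 - 1*(-343)² = -307830 - 1*117649 = -307830 - 117649 = -425479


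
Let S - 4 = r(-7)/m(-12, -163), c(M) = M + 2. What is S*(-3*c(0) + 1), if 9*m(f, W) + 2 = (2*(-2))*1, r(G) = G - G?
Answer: -20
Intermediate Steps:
c(M) = 2 + M
r(G) = 0
m(f, W) = -2/3 (m(f, W) = -2/9 + ((2*(-2))*1)/9 = -2/9 + (-4*1)/9 = -2/9 + (1/9)*(-4) = -2/9 - 4/9 = -2/3)
S = 4 (S = 4 + 0/(-2/3) = 4 + 0*(-3/2) = 4 + 0 = 4)
S*(-3*c(0) + 1) = 4*(-3*(2 + 0) + 1) = 4*(-3*2 + 1) = 4*(-6 + 1) = 4*(-5) = -20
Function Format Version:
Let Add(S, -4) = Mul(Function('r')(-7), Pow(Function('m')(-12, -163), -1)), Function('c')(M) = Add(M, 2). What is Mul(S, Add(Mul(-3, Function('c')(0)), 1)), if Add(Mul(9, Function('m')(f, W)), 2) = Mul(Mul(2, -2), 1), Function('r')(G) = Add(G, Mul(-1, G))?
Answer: -20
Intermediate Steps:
Function('c')(M) = Add(2, M)
Function('r')(G) = 0
Function('m')(f, W) = Rational(-2, 3) (Function('m')(f, W) = Add(Rational(-2, 9), Mul(Rational(1, 9), Mul(Mul(2, -2), 1))) = Add(Rational(-2, 9), Mul(Rational(1, 9), Mul(-4, 1))) = Add(Rational(-2, 9), Mul(Rational(1, 9), -4)) = Add(Rational(-2, 9), Rational(-4, 9)) = Rational(-2, 3))
S = 4 (S = Add(4, Mul(0, Pow(Rational(-2, 3), -1))) = Add(4, Mul(0, Rational(-3, 2))) = Add(4, 0) = 4)
Mul(S, Add(Mul(-3, Function('c')(0)), 1)) = Mul(4, Add(Mul(-3, Add(2, 0)), 1)) = Mul(4, Add(Mul(-3, 2), 1)) = Mul(4, Add(-6, 1)) = Mul(4, -5) = -20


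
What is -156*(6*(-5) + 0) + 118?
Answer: 4798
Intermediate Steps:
-156*(6*(-5) + 0) + 118 = -156*(-30 + 0) + 118 = -156*(-30) + 118 = 4680 + 118 = 4798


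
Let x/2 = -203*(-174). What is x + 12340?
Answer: 82984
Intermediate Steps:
x = 70644 (x = 2*(-203*(-174)) = 2*35322 = 70644)
x + 12340 = 70644 + 12340 = 82984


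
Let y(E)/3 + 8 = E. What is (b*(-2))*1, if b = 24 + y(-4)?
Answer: 24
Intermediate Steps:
y(E) = -24 + 3*E
b = -12 (b = 24 + (-24 + 3*(-4)) = 24 + (-24 - 12) = 24 - 36 = -12)
(b*(-2))*1 = -12*(-2)*1 = 24*1 = 24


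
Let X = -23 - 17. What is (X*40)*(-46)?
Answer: 73600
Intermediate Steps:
X = -40
(X*40)*(-46) = -40*40*(-46) = -1600*(-46) = 73600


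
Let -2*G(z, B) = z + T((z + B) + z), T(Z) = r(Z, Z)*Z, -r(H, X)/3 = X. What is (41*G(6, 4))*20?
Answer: 312420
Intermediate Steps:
r(H, X) = -3*X
T(Z) = -3*Z**2 (T(Z) = (-3*Z)*Z = -3*Z**2)
G(z, B) = -z/2 + 3*(B + 2*z)**2/2 (G(z, B) = -(z - 3*((z + B) + z)**2)/2 = -(z - 3*((B + z) + z)**2)/2 = -(z - 3*(B + 2*z)**2)/2 = -z/2 + 3*(B + 2*z)**2/2)
(41*G(6, 4))*20 = (41*(-1/2*6 + 3*(4 + 2*6)**2/2))*20 = (41*(-3 + 3*(4 + 12)**2/2))*20 = (41*(-3 + (3/2)*16**2))*20 = (41*(-3 + (3/2)*256))*20 = (41*(-3 + 384))*20 = (41*381)*20 = 15621*20 = 312420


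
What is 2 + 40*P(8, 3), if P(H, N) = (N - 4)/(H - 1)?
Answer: -26/7 ≈ -3.7143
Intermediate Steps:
P(H, N) = (-4 + N)/(-1 + H)
2 + 40*P(8, 3) = 2 + 40*((-4 + 3)/(-1 + 8)) = 2 + 40*(-1/7) = 2 - 40/7 = -26/7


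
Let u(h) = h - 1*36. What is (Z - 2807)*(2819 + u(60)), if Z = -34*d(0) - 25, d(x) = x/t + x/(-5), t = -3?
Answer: -8051376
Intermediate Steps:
d(x) = -8*x/15 (d(x) = x/(-3) + x/(-5) = x*(-1/3) + x*(-1/5) = -x/3 - x/5 = -8*x/15)
Z = -25 (Z = -(-272)*0/15 - 25 = -34*0 - 25 = 0 - 25 = -25)
u(h) = -36 + h (u(h) = h - 36 = -36 + h)
(Z - 2807)*(2819 + u(60)) = (-25 - 2807)*(2819 + (-36 + 60)) = -2832*(2819 + 24) = -2832*2843 = -8051376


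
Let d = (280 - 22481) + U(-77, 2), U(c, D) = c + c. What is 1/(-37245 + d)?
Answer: -1/59600 ≈ -1.6779e-5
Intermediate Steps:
U(c, D) = 2*c
d = -22355 (d = (280 - 22481) + 2*(-77) = -22201 - 154 = -22355)
1/(-37245 + d) = 1/(-37245 - 22355) = 1/(-59600) = -1/59600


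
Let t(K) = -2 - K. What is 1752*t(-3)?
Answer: 1752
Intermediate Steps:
1752*t(-3) = 1752*(-2 - 1*(-3)) = 1752*(-2 + 3) = 1752*1 = 1752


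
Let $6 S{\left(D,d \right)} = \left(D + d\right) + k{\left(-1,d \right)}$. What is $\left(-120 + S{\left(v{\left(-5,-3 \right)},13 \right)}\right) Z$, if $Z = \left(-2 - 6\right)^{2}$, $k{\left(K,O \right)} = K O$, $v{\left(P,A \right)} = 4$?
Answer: $- \frac{22912}{3} \approx -7637.3$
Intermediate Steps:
$Z = 64$ ($Z = \left(-8\right)^{2} = 64$)
$S{\left(D,d \right)} = \frac{D}{6}$ ($S{\left(D,d \right)} = \frac{\left(D + d\right) - d}{6} = \frac{D}{6}$)
$\left(-120 + S{\left(v{\left(-5,-3 \right)},13 \right)}\right) Z = \left(-120 + \frac{1}{6} \cdot 4\right) 64 = \left(-120 + \frac{2}{3}\right) 64 = \left(- \frac{358}{3}\right) 64 = - \frac{22912}{3}$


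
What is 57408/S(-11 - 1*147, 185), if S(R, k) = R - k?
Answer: -57408/343 ≈ -167.37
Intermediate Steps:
57408/S(-11 - 1*147, 185) = 57408/((-11 - 1*147) - 1*185) = 57408/((-11 - 147) - 185) = 57408/(-158 - 185) = 57408/(-343) = 57408*(-1/343) = -57408/343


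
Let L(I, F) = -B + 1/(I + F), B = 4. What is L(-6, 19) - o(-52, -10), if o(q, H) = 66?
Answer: -909/13 ≈ -69.923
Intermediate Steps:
L(I, F) = -4 + 1/(F + I) (L(I, F) = -1*4 + 1/(I + F) = -4 + 1/(F + I))
L(-6, 19) - o(-52, -10) = (1 - 4*19 - 4*(-6))/(19 - 6) - 1*66 = (1 - 76 + 24)/13 - 66 = (1/13)*(-51) - 66 = -51/13 - 66 = -909/13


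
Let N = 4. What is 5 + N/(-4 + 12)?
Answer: 11/2 ≈ 5.5000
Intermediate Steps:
5 + N/(-4 + 12) = 5 + 4/(-4 + 12) = 5 + 4/8 = 5 + (1/8)*4 = 5 + 1/2 = 11/2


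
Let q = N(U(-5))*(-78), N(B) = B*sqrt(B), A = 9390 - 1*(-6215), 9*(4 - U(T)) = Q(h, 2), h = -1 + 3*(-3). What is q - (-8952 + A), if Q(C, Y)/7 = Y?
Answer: -6653 - 572*sqrt(22)/9 ≈ -6951.1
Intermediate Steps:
h = -10 (h = -1 - 9 = -10)
Q(C, Y) = 7*Y
U(T) = 22/9 (U(T) = 4 - 7*2/9 = 4 - 1/9*14 = 4 - 14/9 = 22/9)
A = 15605 (A = 9390 + 6215 = 15605)
N(B) = B**(3/2)
q = -572*sqrt(22)/9 (q = (22/9)**(3/2)*(-78) = (22*sqrt(22)/27)*(-78) = -572*sqrt(22)/9 ≈ -298.10)
q - (-8952 + A) = -572*sqrt(22)/9 - (-8952 + 15605) = -572*sqrt(22)/9 - 1*6653 = -572*sqrt(22)/9 - 6653 = -6653 - 572*sqrt(22)/9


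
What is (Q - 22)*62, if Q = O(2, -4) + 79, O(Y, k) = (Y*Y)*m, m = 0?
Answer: 3534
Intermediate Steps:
O(Y, k) = 0 (O(Y, k) = (Y*Y)*0 = Y²*0 = 0)
Q = 79 (Q = 0 + 79 = 79)
(Q - 22)*62 = (79 - 22)*62 = 57*62 = 3534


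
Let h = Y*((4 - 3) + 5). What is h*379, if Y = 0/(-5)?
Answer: 0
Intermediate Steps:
Y = 0 (Y = 0*(-⅕) = 0)
h = 0 (h = 0*((4 - 3) + 5) = 0*(1 + 5) = 0*6 = 0)
h*379 = 0*379 = 0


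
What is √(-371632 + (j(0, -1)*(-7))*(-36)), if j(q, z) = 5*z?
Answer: 2*I*√93223 ≈ 610.65*I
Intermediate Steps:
√(-371632 + (j(0, -1)*(-7))*(-36)) = √(-371632 + ((5*(-1))*(-7))*(-36)) = √(-371632 - 5*(-7)*(-36)) = √(-371632 + 35*(-36)) = √(-371632 - 1260) = √(-372892) = 2*I*√93223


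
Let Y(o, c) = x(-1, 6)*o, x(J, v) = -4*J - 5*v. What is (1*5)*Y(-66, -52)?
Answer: 8580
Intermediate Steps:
x(J, v) = -5*v - 4*J
Y(o, c) = -26*o (Y(o, c) = (-5*6 - 4*(-1))*o = (-30 + 4)*o = -26*o)
(1*5)*Y(-66, -52) = (1*5)*(-26*(-66)) = 5*1716 = 8580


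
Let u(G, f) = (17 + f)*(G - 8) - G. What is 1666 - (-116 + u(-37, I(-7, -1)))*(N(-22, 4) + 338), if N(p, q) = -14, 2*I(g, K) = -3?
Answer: 253252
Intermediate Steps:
I(g, K) = -3/2 (I(g, K) = (1/2)*(-3) = -3/2)
u(G, f) = -G + (-8 + G)*(17 + f) (u(G, f) = (17 + f)*(-8 + G) - G = (-8 + G)*(17 + f) - G = -G + (-8 + G)*(17 + f))
1666 - (-116 + u(-37, I(-7, -1)))*(N(-22, 4) + 338) = 1666 - (-116 + (-136 - 8*(-3/2) + 16*(-37) - 37*(-3/2)))*(-14 + 338) = 1666 - (-116 + (-136 + 12 - 592 + 111/2))*324 = 1666 - (-116 - 1321/2)*324 = 1666 - (-1553)*324/2 = 1666 - 1*(-251586) = 1666 + 251586 = 253252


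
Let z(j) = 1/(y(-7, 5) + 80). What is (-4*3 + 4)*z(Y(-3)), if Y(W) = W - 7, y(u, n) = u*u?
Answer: -8/129 ≈ -0.062016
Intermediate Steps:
y(u, n) = u²
Y(W) = -7 + W
z(j) = 1/129 (z(j) = 1/((-7)² + 80) = 1/(49 + 80) = 1/129)
(-4*3 + 4)*z(Y(-3)) = (-4*3 + 4)*(1/129) = (-12 + 4)*(1/129) = -8*1/129 = -8/129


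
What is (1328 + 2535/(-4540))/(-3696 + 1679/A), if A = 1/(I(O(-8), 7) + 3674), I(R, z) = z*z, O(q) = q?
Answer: 1205317/5672476668 ≈ 0.00021249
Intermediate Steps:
I(R, z) = z²
A = 1/3723 (A = 1/(7² + 3674) = 1/(49 + 3674) = 1/3723 ≈ 0.00026860)
(1328 + 2535/(-4540))/(-3696 + 1679/A) = (1328 + 2535/(-4540))/(-3696 + 1679/(1/3723)) = (1328 + 2535*(-1/4540))/(-3696 + 1679*3723) = (1328 - 507/908)/(-3696 + 6250917) = (1205317/908)/6247221 = (1205317/908)*(1/6247221) = 1205317/5672476668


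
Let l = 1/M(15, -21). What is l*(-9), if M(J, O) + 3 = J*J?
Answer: -3/74 ≈ -0.040541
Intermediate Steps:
M(J, O) = -3 + J² (M(J, O) = -3 + J*J = -3 + J²)
l = 1/222 (l = 1/(-3 + 15²) = 1/(-3 + 225) = 1/222 ≈ 0.0045045)
l*(-9) = (1/222)*(-9) = -3/74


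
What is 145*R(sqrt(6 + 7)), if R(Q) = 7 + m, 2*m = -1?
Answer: 1885/2 ≈ 942.50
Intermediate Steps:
m = -1/2 (m = (1/2)*(-1) = -1/2 ≈ -0.50000)
R(Q) = 13/2 (R(Q) = 7 - 1/2 = 13/2)
145*R(sqrt(6 + 7)) = 145*(13/2) = 1885/2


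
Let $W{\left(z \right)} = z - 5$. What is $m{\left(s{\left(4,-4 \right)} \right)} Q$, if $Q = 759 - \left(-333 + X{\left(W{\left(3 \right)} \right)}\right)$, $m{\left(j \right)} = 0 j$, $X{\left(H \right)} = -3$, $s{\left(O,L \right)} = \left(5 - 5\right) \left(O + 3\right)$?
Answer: $0$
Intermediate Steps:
$W{\left(z \right)} = -5 + z$ ($W{\left(z \right)} = z - 5 = -5 + z$)
$s{\left(O,L \right)} = 0$ ($s{\left(O,L \right)} = 0 \left(3 + O\right) = 0$)
$m{\left(j \right)} = 0$
$Q = 1095$ ($Q = 759 + \left(333 - -3\right) = 759 + \left(333 + 3\right) = 759 + 336 = 1095$)
$m{\left(s{\left(4,-4 \right)} \right)} Q = 0 \cdot 1095 = 0$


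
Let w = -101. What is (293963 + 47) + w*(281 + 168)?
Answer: 248661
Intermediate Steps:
(293963 + 47) + w*(281 + 168) = (293963 + 47) - 101*(281 + 168) = 294010 - 101*449 = 294010 - 45349 = 248661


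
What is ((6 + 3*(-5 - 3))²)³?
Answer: 34012224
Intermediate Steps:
((6 + 3*(-5 - 3))²)³ = ((6 + 3*(-8))²)³ = ((6 - 24)²)³ = ((-18)²)³ = 324³ = 34012224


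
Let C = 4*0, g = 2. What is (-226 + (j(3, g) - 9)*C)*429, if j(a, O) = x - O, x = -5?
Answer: -96954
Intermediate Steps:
j(a, O) = -5 - O
C = 0
(-226 + (j(3, g) - 9)*C)*429 = (-226 + ((-5 - 1*2) - 9)*0)*429 = (-226 + ((-5 - 2) - 9)*0)*429 = (-226 + (-7 - 9)*0)*429 = (-226 - 16*0)*429 = (-226 + 0)*429 = -226*429 = -96954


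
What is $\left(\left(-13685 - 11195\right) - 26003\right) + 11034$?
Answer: $-39849$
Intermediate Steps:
$\left(\left(-13685 - 11195\right) - 26003\right) + 11034 = \left(-24880 - 26003\right) + 11034 = -50883 + 11034 = -39849$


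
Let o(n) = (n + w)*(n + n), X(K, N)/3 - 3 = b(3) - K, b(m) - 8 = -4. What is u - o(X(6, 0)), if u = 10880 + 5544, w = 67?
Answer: 16004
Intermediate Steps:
b(m) = 4 (b(m) = 8 - 4 = 4)
u = 16424
X(K, N) = 21 - 3*K (X(K, N) = 9 + 3*(4 - K) = 9 + (12 - 3*K) = 21 - 3*K)
o(n) = 2*n*(67 + n) (o(n) = (n + 67)*(n + n) = (67 + n)*(2*n) = 2*n*(67 + n))
u - o(X(6, 0)) = 16424 - 2*(21 - 3*6)*(67 + (21 - 3*6)) = 16424 - 2*(21 - 18)*(67 + (21 - 18)) = 16424 - 2*3*(67 + 3) = 16424 - 2*3*70 = 16424 - 1*420 = 16424 - 420 = 16004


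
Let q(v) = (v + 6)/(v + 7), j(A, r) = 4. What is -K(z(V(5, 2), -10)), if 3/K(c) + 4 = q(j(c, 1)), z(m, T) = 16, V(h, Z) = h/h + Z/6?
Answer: 33/34 ≈ 0.97059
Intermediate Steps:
V(h, Z) = 1 + Z/6 (V(h, Z) = 1 + Z*(⅙) = 1 + Z/6)
q(v) = (6 + v)/(7 + v)
K(c) = -33/34 (K(c) = 3/(-4 + (6 + 4)/(7 + 4)) = 3/(-4 + 10/11) = 3/(-34/11) = 3*(-11/34) = -33/34)
-K(z(V(5, 2), -10)) = -1*(-33/34) = 33/34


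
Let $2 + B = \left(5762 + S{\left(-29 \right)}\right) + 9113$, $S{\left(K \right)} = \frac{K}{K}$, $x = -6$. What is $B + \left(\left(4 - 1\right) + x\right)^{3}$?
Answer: $14847$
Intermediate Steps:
$S{\left(K \right)} = 1$
$B = 14874$ ($B = -2 + \left(\left(5762 + 1\right) + 9113\right) = -2 + \left(5763 + 9113\right) = -2 + 14876 = 14874$)
$B + \left(\left(4 - 1\right) + x\right)^{3} = 14874 + \left(\left(4 - 1\right) - 6\right)^{3} = 14874 + \left(3 - 6\right)^{3} = 14874 + \left(-3\right)^{3} = 14874 - 27 = 14847$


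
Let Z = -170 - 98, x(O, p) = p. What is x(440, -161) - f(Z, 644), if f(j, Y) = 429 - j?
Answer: -858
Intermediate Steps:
Z = -268
x(440, -161) - f(Z, 644) = -161 - (429 - 1*(-268)) = -161 - (429 + 268) = -161 - 1*697 = -161 - 697 = -858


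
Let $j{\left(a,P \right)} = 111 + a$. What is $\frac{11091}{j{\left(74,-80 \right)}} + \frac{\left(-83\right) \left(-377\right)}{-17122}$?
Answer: $\frac{184111267}{3167570} \approx 58.124$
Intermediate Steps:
$\frac{11091}{j{\left(74,-80 \right)}} + \frac{\left(-83\right) \left(-377\right)}{-17122} = \frac{11091}{111 + 74} + \frac{\left(-83\right) \left(-377\right)}{-17122} = \frac{11091}{185} + 31291 \left(- \frac{1}{17122}\right) = 11091 \cdot \frac{1}{185} - \frac{31291}{17122} = \frac{11091}{185} - \frac{31291}{17122} = \frac{184111267}{3167570}$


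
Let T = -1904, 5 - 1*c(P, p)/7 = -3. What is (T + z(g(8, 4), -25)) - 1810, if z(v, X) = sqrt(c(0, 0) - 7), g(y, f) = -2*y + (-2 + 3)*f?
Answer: -3707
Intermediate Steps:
c(P, p) = 56 (c(P, p) = 35 - 7*(-3) = 35 + 21 = 56)
g(y, f) = f - 2*y (g(y, f) = -2*y + 1*f = -2*y + f = f - 2*y)
z(v, X) = 7 (z(v, X) = sqrt(56 - 7) = sqrt(49) = 7)
(T + z(g(8, 4), -25)) - 1810 = (-1904 + 7) - 1810 = -1897 - 1810 = -3707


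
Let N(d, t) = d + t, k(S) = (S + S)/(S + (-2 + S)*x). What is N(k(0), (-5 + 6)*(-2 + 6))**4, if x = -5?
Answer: 256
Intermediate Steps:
k(S) = 2*S/(10 - 4*S) (k(S) = (S + S)/(S + (-2 + S)*(-5)) = (2*S)/(S + (10 - 5*S)) = (2*S)/(10 - 4*S) = 2*S/(10 - 4*S))
N(k(0), (-5 + 6)*(-2 + 6))**4 = (0/(5 - 2*0) + (-5 + 6)*(-2 + 6))**4 = (0/(5 + 0) + 1*4)**4 = (0/5 + 4)**4 = (0*(1/5) + 4)**4 = (0 + 4)**4 = 4**4 = 256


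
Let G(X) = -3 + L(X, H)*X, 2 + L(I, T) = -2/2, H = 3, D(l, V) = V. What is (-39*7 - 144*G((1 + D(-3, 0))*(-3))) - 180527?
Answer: -181664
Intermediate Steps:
L(I, T) = -3 (L(I, T) = -2 - 2/2 = -2 - 2*½ = -2 - 1 = -3)
G(X) = -3 - 3*X
(-39*7 - 144*G((1 + D(-3, 0))*(-3))) - 180527 = (-39*7 - 144*(-3 - 3*(1 + 0)*(-3))) - 180527 = (-273 - 144*(-3 - 3*(-3))) - 180527 = (-273 - 144*(-3 + 9)) - 180527 = (-273 - 144*6) - 180527 = (-273 - 864) - 180527 = -1137 - 180527 = -181664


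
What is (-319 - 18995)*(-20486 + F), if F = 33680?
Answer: -254828916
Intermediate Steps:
(-319 - 18995)*(-20486 + F) = (-319 - 18995)*(-20486 + 33680) = -19314*13194 = -254828916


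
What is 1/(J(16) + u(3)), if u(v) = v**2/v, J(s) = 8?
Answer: 1/11 ≈ 0.090909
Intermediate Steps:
u(v) = v
1/(J(16) + u(3)) = 1/(8 + 3) = 1/11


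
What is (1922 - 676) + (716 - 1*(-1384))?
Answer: 3346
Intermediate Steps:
(1922 - 676) + (716 - 1*(-1384)) = 1246 + (716 + 1384) = 1246 + 2100 = 3346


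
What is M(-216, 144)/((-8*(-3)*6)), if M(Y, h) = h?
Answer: 1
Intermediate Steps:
M(-216, 144)/((-8*(-3)*6)) = 144/((-8*(-3)*6)) = 144/((24*6)) = 144/144 = 144*(1/144) = 1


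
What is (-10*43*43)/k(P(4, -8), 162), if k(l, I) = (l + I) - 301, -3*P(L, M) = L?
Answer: 55470/421 ≈ 131.76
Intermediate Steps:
P(L, M) = -L/3
k(l, I) = -301 + I + l (k(l, I) = (I + l) - 301 = -301 + I + l)
(-10*43*43)/k(P(4, -8), 162) = (-10*43*43)/(-301 + 162 - ⅓*4) = (-430*43)/(-301 + 162 - 4/3) = -18490/(-421/3) = -18490*(-3/421) = 55470/421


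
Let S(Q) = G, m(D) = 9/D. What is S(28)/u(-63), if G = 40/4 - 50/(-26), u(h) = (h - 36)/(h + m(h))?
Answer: 5270/693 ≈ 7.6046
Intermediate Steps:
u(h) = (-36 + h)/(h + 9/h) (u(h) = (h - 36)/(h + 9/h) = (-36 + h)/(h + 9/h))
G = 155/13 (G = 40*(¼) - 50*(-1/26) = 10 + 25/13 = 155/13 ≈ 11.923)
S(Q) = 155/13
S(28)/u(-63) = 155/(13*((-63*(-36 - 63)/(9 + (-63)²)))) = 155/(13*((-63*(-99)/(9 + 3969)))) = 155/(13*((-63*(-99)/3978))) = 155/(13*((-63*1/3978*(-99)))) = 155/(13*(693/442)) = (155/13)*(442/693) = 5270/693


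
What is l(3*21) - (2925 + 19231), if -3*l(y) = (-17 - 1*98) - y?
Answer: -66290/3 ≈ -22097.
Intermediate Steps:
l(y) = 115/3 + y/3 (l(y) = -((-17 - 1*98) - y)/3 = -((-17 - 98) - y)/3 = -(-115 - y)/3 = 115/3 + y/3)
l(3*21) - (2925 + 19231) = (115/3 + (3*21)/3) - (2925 + 19231) = (115/3 + (⅓)*63) - 1*22156 = (115/3 + 21) - 22156 = 178/3 - 22156 = -66290/3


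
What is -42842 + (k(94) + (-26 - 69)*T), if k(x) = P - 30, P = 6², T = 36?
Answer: -46256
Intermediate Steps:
P = 36
k(x) = 6 (k(x) = 36 - 30 = 6)
-42842 + (k(94) + (-26 - 69)*T) = -42842 + (6 + (-26 - 69)*36) = -42842 + (6 - 95*36) = -42842 + (6 - 3420) = -42842 - 3414 = -46256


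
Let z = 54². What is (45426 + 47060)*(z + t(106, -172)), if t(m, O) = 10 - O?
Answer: 286521628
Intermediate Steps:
z = 2916
(45426 + 47060)*(z + t(106, -172)) = (45426 + 47060)*(2916 + (10 - 1*(-172))) = 92486*(2916 + (10 + 172)) = 92486*(2916 + 182) = 92486*3098 = 286521628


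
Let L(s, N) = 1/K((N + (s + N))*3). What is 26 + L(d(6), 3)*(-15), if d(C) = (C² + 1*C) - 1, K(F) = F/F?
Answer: 11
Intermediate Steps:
K(F) = 1
d(C) = -1 + C + C² (d(C) = (C² + C) - 1 = (C + C²) - 1 = -1 + C + C²)
L(s, N) = 1 (L(s, N) = 1/1 = 1)
26 + L(d(6), 3)*(-15) = 26 + 1*(-15) = 26 - 15 = 11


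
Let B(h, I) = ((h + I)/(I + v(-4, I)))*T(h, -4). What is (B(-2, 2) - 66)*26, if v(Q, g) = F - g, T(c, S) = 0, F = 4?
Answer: -1716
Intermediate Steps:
v(Q, g) = 4 - g
B(h, I) = 0 (B(h, I) = ((h + I)/(I + (4 - I)))*0 = ((I + h)/4)*0 = ((I + h)*(1/4))*0 = (I/4 + h/4)*0 = 0)
(B(-2, 2) - 66)*26 = (0 - 66)*26 = -66*26 = -1716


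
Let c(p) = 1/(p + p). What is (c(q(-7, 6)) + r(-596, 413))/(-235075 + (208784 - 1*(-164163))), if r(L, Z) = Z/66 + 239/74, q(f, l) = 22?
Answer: 46447/673366848 ≈ 6.8977e-5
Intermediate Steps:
r(L, Z) = 239/74 + Z/66 (r(L, Z) = Z*(1/66) + 239*(1/74) = Z/66 + 239/74 = 239/74 + Z/66)
c(p) = 1/(2*p)
(c(q(-7, 6)) + r(-596, 413))/(-235075 + (208784 - 1*(-164163))) = ((1/2)/22 + (239/74 + (1/66)*413))/(-235075 + (208784 - 1*(-164163))) = ((1/2)*(1/22) + (239/74 + 413/66))/(-235075 + (208784 + 164163)) = (1/44 + 11584/1221)/(-235075 + 372947) = (46447/4884)/137872 = (46447/4884)*(1/137872) = 46447/673366848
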